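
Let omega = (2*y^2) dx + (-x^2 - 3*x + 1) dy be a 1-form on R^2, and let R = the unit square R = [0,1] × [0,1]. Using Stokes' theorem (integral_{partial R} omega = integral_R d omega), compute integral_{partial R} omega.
integral_(partial R) omega = -6

Stokes: integral_partial_R omega = integral_R d omega with d omega = (∂Q/∂x - ∂P/∂y) dx ∧ dy.
  ∂Q/∂x = -2*x - 3
  ∂P/∂y = 4*y
  integrand = ∂Q/∂x - ∂P/∂y = -2*x - 4*y - 3.
Integrating over R: integral_0^1 integral_0^1 (-2*x - 4*y - 3) dx dy = -6.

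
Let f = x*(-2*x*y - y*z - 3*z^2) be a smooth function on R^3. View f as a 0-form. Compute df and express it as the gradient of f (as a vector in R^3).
df = (-4*x*y - y*z - 3*z^2) dx + (x*(-2*x - z)) dy + (x*(-y - 6*z)) dz; grad f = (-4*x*y - y*z - 3*z^2, x*(-2*x - z), x*(-y - 6*z))

For a 0-form f, d f = (∂f/∂x) dx + (∂f/∂y) dy + (∂f/∂z) dz. The components of the vector representation are exactly the entries of grad f in Cartesian coordinates:
  ∂f/∂x = -4*x*y - y*z - 3*z^2
  ∂f/∂y = x*(-2*x - z)
  ∂f/∂z = x*(-y - 6*z).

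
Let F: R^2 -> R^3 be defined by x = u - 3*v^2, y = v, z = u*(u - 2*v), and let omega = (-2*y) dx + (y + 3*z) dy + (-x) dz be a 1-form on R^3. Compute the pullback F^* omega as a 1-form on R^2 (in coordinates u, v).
F^* omega = (-2*u^2 + 6*u*v^2 + 2*u*v - 6*v^3 - 2*v) du + (5*u^2 - 6*u*v^2 - 6*u*v + 12*v^2 + v) dv

Using F^*(f dg) = (f ∘ F) d(g ∘ F), substitute each coordinate x_i by F_i(u, v) in f_i, and replace dx_i by d F_i = (∂F_i/∂u) du + (∂F_i/∂v) dv.
  For the x component: f_1(F) = -2*v; d F_1 = (1) du + (-6*v) dv
  For the y component: f_2(F) = 3*u^2 - 6*u*v + v; d F_2 = (0) du + (1) dv
  For the z component: f_3(F) = -u + 3*v^2; d F_3 = (2*u - 2*v) du + (-2*u) dv
Combining and collecting du, dv coefficients:
  coeff of du: -2*u^2 + 6*u*v^2 + 2*u*v - 6*v^3 - 2*v
  coeff of dv: 5*u^2 - 6*u*v^2 - 6*u*v + 12*v^2 + v
F^* omega = (-2*u^2 + 6*u*v^2 + 2*u*v - 6*v^3 - 2*v) du + (5*u^2 - 6*u*v^2 - 6*u*v + 12*v^2 + v) dv.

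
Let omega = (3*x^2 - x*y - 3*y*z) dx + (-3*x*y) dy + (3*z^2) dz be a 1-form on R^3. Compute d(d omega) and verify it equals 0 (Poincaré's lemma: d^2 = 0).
d(d omega) = 0

Step 1: d omega = sum_{i<j} (∂f_j/∂x_i - ∂f_i/∂x_j) dx_i ∧ dx_j:
  coeff of dx ∧ dy: x - 3*y + 3*z
  coeff of dx ∧ dz: 3*y
  coeff of dy ∧ dz: 0
Step 2: Apply d again to each 2-form coefficient. The only possible 3-form in R^3 is dx ∧ dy ∧ dz, with coefficient
  ∂(coeff of dy∧dz)/∂x - ∂(coeff of dx∧dz)/∂y + ∂(coeff of dx∧dy)/∂z
  = ∂/∂x (0) - ∂/∂y (3*y) + ∂/∂z (x - 3*y + 3*z).
Each of these terms simplifies to sums of mixed partials that cancel in pairs. The result is 0 (by equality of mixed partials for smooth functions — Schwarz / Clairaut).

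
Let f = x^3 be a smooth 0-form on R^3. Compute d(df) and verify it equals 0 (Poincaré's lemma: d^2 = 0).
d(df) = 0

Step 1: df = sum_i (∂f/∂x_i) dx_i = (3*x^2) dx + (0) dy + (0) dz.
Step 2: Apply d again. Using the 1-form formula, the coefficient of dx ∧ dy in d(df) is ∂^2 f/∂x ∂y - ∂^2 f/∂y ∂x = (0) - (0) = 0 (equality of mixed partials for smooth f).
Similarly for dx ∧ dz and dy ∧ dz — all coefficients vanish. So d(df) = 0.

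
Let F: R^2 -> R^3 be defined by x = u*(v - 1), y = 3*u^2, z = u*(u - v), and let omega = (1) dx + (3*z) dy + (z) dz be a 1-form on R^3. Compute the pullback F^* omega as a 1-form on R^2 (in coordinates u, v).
F^* omega = (20*u^3 - 21*u^2*v + u*v^2 + v - 1) du + (u*(-u^2 + u*v + 1)) dv

Using F^*(f dg) = (f ∘ F) d(g ∘ F), substitute each coordinate x_i by F_i(u, v) in f_i, and replace dx_i by d F_i = (∂F_i/∂u) du + (∂F_i/∂v) dv.
  For the x component: f_1(F) = 1; d F_1 = (v - 1) du + (u) dv
  For the y component: f_2(F) = 3*u*(u - v); d F_2 = (6*u) du + (0) dv
  For the z component: f_3(F) = u*(u - v); d F_3 = (2*u - v) du + (-u) dv
Combining and collecting du, dv coefficients:
  coeff of du: 20*u^3 - 21*u^2*v + u*v^2 + v - 1
  coeff of dv: u*(-u^2 + u*v + 1)
F^* omega = (20*u^3 - 21*u^2*v + u*v^2 + v - 1) du + (u*(-u^2 + u*v + 1)) dv.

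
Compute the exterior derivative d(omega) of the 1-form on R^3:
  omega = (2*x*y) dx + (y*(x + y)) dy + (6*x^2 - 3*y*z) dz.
d(omega) = (-2*x + y) dx ∧ dy + (12*x) dx ∧ dz + (-3*z) dy ∧ dz

For a 1-form omega = sum_i f_i dx_i, the exterior derivative is
  d(omega) = sum_{i < j} (∂f_j/∂x_i - ∂f_i/∂x_j) dx_i ∧ dx_j.
  coefficient of dx ∧ dy: ∂f_2/∂x - ∂f_1/∂y = ∂(y*(x + y))/∂x - ∂(2*x*y)/∂y = -2*x + y
  coefficient of dx ∧ dz: ∂f_3/∂x - ∂f_1/∂z = ∂(6*x^2 - 3*y*z)/∂x - ∂(2*x*y)/∂z = 12*x
  coefficient of dy ∧ dz: ∂f_3/∂y - ∂f_2/∂z = ∂(6*x^2 - 3*y*z)/∂y - ∂(y*(x + y))/∂z = -3*z
Assembling: d(omega) = (-2*x + y) dx ∧ dy + (12*x) dx ∧ dz + (-3*z) dy ∧ dz.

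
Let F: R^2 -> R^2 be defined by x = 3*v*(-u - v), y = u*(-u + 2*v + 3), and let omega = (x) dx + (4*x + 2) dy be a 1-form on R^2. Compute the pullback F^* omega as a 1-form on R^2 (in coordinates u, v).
F^* omega = (24*u^2*v + 9*u*v^2 - 36*u*v - 4*u - 15*v^3 - 36*v^2 + 4*v + 6) du + (-15*u^2*v + 3*u*v^2 + 4*u + 18*v^3) dv

Using F^*(f dg) = (f ∘ F) d(g ∘ F), substitute each coordinate x_i by F_i(u, v) in f_i, and replace dx_i by d F_i = (∂F_i/∂u) du + (∂F_i/∂v) dv.
  For the x component: f_1(F) = 3*v*(-u - v); d F_1 = (-3*v) du + (-3*u - 6*v) dv
  For the y component: f_2(F) = -12*u*v - 12*v^2 + 2; d F_2 = (-2*u + 2*v + 3) du + (2*u) dv
Combining and collecting du, dv coefficients:
  coeff of du: 24*u^2*v + 9*u*v^2 - 36*u*v - 4*u - 15*v^3 - 36*v^2 + 4*v + 6
  coeff of dv: -15*u^2*v + 3*u*v^2 + 4*u + 18*v^3
F^* omega = (24*u^2*v + 9*u*v^2 - 36*u*v - 4*u - 15*v^3 - 36*v^2 + 4*v + 6) du + (-15*u^2*v + 3*u*v^2 + 4*u + 18*v^3) dv.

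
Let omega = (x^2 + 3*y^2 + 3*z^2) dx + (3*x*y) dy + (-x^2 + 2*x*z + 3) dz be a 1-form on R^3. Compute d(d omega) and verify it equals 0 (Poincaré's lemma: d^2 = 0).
d(d omega) = 0

Step 1: d omega = sum_{i<j} (∂f_j/∂x_i - ∂f_i/∂x_j) dx_i ∧ dx_j:
  coeff of dx ∧ dy: -3*y
  coeff of dx ∧ dz: -2*x - 4*z
  coeff of dy ∧ dz: 0
Step 2: Apply d again to each 2-form coefficient. The only possible 3-form in R^3 is dx ∧ dy ∧ dz, with coefficient
  ∂(coeff of dy∧dz)/∂x - ∂(coeff of dx∧dz)/∂y + ∂(coeff of dx∧dy)/∂z
  = ∂/∂x (0) - ∂/∂y (-2*x - 4*z) + ∂/∂z (-3*y).
Each of these terms simplifies to sums of mixed partials that cancel in pairs. The result is 0 (by equality of mixed partials for smooth functions — Schwarz / Clairaut).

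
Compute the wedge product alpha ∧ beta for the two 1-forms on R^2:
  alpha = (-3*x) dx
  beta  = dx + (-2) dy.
alpha ∧ beta = (6*x) dx ∧ dy

Distribute the wedge, using dx_i ∧ dx_j = -dx_j ∧ dx_i and dx_i ∧ dx_i = 0. For each pair (i, j) with i < j, the coefficient of dx_i ∧ dx_j in alpha ∧ beta is (alpha_i * beta_j - alpha_j * beta_i). Collecting: alpha ∧ beta = (6*x) dx ∧ dy.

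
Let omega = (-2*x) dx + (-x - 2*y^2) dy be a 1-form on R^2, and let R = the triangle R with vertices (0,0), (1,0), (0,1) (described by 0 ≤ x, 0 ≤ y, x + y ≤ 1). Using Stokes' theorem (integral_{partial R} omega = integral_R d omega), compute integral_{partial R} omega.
integral_(partial R) omega = -1/2

Stokes: integral_partial_R omega = integral_R d omega with d omega = (∂Q/∂x - ∂P/∂y) dx ∧ dy.
  ∂Q/∂x = -1
  ∂P/∂y = 0
  integrand = ∂Q/∂x - ∂P/∂y = -1.
Integrating over R: integral_0^1 integral_0^{1-x} (-1) dy dx = -1/2.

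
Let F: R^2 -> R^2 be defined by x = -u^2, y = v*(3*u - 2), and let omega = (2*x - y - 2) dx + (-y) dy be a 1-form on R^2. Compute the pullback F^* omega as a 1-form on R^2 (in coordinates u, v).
F^* omega = (4*u^3 + 6*u^2*v - 9*u*v^2 - 4*u*v + 4*u + 6*v^2) du + (v*(-9*u^2 + 12*u - 4)) dv

Using F^*(f dg) = (f ∘ F) d(g ∘ F), substitute each coordinate x_i by F_i(u, v) in f_i, and replace dx_i by d F_i = (∂F_i/∂u) du + (∂F_i/∂v) dv.
  For the x component: f_1(F) = -2*u^2 - 3*u*v + 2*v - 2; d F_1 = (-2*u) du + (0) dv
  For the y component: f_2(F) = v*(2 - 3*u); d F_2 = (3*v) du + (3*u - 2) dv
Combining and collecting du, dv coefficients:
  coeff of du: 4*u^3 + 6*u^2*v - 9*u*v^2 - 4*u*v + 4*u + 6*v^2
  coeff of dv: v*(-9*u^2 + 12*u - 4)
F^* omega = (4*u^3 + 6*u^2*v - 9*u*v^2 - 4*u*v + 4*u + 6*v^2) du + (v*(-9*u^2 + 12*u - 4)) dv.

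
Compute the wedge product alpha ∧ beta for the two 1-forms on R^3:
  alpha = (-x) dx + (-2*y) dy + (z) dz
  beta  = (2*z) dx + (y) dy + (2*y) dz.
alpha ∧ beta = (y*(-x + 4*z)) dx ∧ dy + (-2*x*y - 2*z^2) dx ∧ dz + (-y*(4*y + z)) dy ∧ dz

Distribute the wedge, using dx_i ∧ dx_j = -dx_j ∧ dx_i and dx_i ∧ dx_i = 0. For each pair (i, j) with i < j, the coefficient of dx_i ∧ dx_j in alpha ∧ beta is (alpha_i * beta_j - alpha_j * beta_i). Collecting: alpha ∧ beta = (y*(-x + 4*z)) dx ∧ dy + (-2*x*y - 2*z^2) dx ∧ dz + (-y*(4*y + z)) dy ∧ dz.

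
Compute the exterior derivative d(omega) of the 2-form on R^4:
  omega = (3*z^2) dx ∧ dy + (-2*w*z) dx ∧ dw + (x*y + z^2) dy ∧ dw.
d(omega) = (6*z) dx ∧ dy ∧ dz + (2*w) dx ∧ dz ∧ dw + (y) dx ∧ dy ∧ dw + (-2*z) dy ∧ dz ∧ dw

For a 2-form omega = sum_{i<j} g_{ij} dx_i ∧ dx_j, the exterior derivative is
  d(omega) = sum_{i<j} d(g_{ij}) ∧ dx_i ∧ dx_j = sum_{i<j, k} (∂g_{ij}/∂x_k) dx_k ∧ dx_i ∧ dx_j.
Expand each term, using dx_k ∧ dx_i ∧ dx_j = sgn(permutation) dx_{(a)} ∧ dx_{(b)} ∧ dx_{(c)} with (a < b < c) sorted:
  d(3*z^2) includes (∂/∂z)(3*z^2) dz = (6*z) dz, which multiplied by dx ∧ dy gives (6*z) dx ∧ dy ∧ dz
  d(-2*w*z) includes (∂/∂z)(-2*w*z) dz = (-2*w) dz, which multiplied by dx ∧ dw gives (2*w) dx ∧ dz ∧ dw
  d(x*y + z^2) includes (∂/∂x)(x*y + z^2) dx = (y) dx, which multiplied by dy ∧ dw gives (y) dx ∧ dy ∧ dw
  d(x*y + z^2) includes (∂/∂z)(x*y + z^2) dz = (2*z) dz, which multiplied by dy ∧ dw gives (-2*z) dy ∧ dz ∧ dw
Collecting like 3-forms: d(omega) = (6*z) dx ∧ dy ∧ dz + (2*w) dx ∧ dz ∧ dw + (y) dx ∧ dy ∧ dw + (-2*z) dy ∧ dz ∧ dw.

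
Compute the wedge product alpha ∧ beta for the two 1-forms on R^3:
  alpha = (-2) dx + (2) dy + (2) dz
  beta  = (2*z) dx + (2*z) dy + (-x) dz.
alpha ∧ beta = (-8*z) dx ∧ dy + (2*x - 4*z) dx ∧ dz + (-2*x - 4*z) dy ∧ dz

Distribute the wedge, using dx_i ∧ dx_j = -dx_j ∧ dx_i and dx_i ∧ dx_i = 0. For each pair (i, j) with i < j, the coefficient of dx_i ∧ dx_j in alpha ∧ beta is (alpha_i * beta_j - alpha_j * beta_i). Collecting: alpha ∧ beta = (-8*z) dx ∧ dy + (2*x - 4*z) dx ∧ dz + (-2*x - 4*z) dy ∧ dz.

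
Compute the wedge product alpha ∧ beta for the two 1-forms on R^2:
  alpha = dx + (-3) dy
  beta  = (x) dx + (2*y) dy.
alpha ∧ beta = (3*x + 2*y) dx ∧ dy

Distribute the wedge, using dx_i ∧ dx_j = -dx_j ∧ dx_i and dx_i ∧ dx_i = 0. For each pair (i, j) with i < j, the coefficient of dx_i ∧ dx_j in alpha ∧ beta is (alpha_i * beta_j - alpha_j * beta_i). Collecting: alpha ∧ beta = (3*x + 2*y) dx ∧ dy.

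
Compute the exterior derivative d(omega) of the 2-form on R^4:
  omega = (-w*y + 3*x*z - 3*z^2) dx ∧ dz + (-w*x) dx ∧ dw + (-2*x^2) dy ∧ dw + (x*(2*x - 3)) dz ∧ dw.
d(omega) = (w) dx ∧ dy ∧ dz + (4*x - y - 3) dx ∧ dz ∧ dw + (-4*x) dx ∧ dy ∧ dw

For a 2-form omega = sum_{i<j} g_{ij} dx_i ∧ dx_j, the exterior derivative is
  d(omega) = sum_{i<j} d(g_{ij}) ∧ dx_i ∧ dx_j = sum_{i<j, k} (∂g_{ij}/∂x_k) dx_k ∧ dx_i ∧ dx_j.
Expand each term, using dx_k ∧ dx_i ∧ dx_j = sgn(permutation) dx_{(a)} ∧ dx_{(b)} ∧ dx_{(c)} with (a < b < c) sorted:
  d(-w*y + 3*x*z - 3*z^2) includes (∂/∂y)(-w*y + 3*x*z - 3*z^2) dy = (-w) dy, which multiplied by dx ∧ dz gives (w) dx ∧ dy ∧ dz
  d(-w*y + 3*x*z - 3*z^2) includes (∂/∂w)(-w*y + 3*x*z - 3*z^2) dw = (-y) dw, which multiplied by dx ∧ dz gives (-y) dx ∧ dz ∧ dw
  d(-2*x^2) includes (∂/∂x)(-2*x^2) dx = (-4*x) dx, which multiplied by dy ∧ dw gives (-4*x) dx ∧ dy ∧ dw
  d(x*(2*x - 3)) includes (∂/∂x)(x*(2*x - 3)) dx = (4*x - 3) dx, which multiplied by dz ∧ dw gives (4*x - 3) dx ∧ dz ∧ dw
Collecting like 3-forms: d(omega) = (w) dx ∧ dy ∧ dz + (4*x - y - 3) dx ∧ dz ∧ dw + (-4*x) dx ∧ dy ∧ dw.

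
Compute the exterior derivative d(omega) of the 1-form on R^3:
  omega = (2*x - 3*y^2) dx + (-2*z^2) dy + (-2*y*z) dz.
d(omega) = (6*y) dx ∧ dy + (2*z) dy ∧ dz

For a 1-form omega = sum_i f_i dx_i, the exterior derivative is
  d(omega) = sum_{i < j} (∂f_j/∂x_i - ∂f_i/∂x_j) dx_i ∧ dx_j.
  coefficient of dx ∧ dy: ∂f_2/∂x - ∂f_1/∂y = ∂(-2*z^2)/∂x - ∂(2*x - 3*y^2)/∂y = 6*y
  coefficient of dy ∧ dz: ∂f_3/∂y - ∂f_2/∂z = ∂(-2*y*z)/∂y - ∂(-2*z^2)/∂z = 2*z
Assembling: d(omega) = (6*y) dx ∧ dy + (2*z) dy ∧ dz.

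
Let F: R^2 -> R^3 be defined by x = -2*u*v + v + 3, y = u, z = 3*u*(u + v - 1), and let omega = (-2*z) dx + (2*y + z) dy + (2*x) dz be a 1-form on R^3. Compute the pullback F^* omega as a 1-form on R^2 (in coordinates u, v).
F^* omega = (-12*u^2*v + 3*u^2 + 15*u*v + 35*u + 6*v^2 + 12*v - 18) du + (6*u*(2*u^2 - 3*u + 4)) dv

Using F^*(f dg) = (f ∘ F) d(g ∘ F), substitute each coordinate x_i by F_i(u, v) in f_i, and replace dx_i by d F_i = (∂F_i/∂u) du + (∂F_i/∂v) dv.
  For the x component: f_1(F) = 6*u*(-u - v + 1); d F_1 = (-2*v) du + (1 - 2*u) dv
  For the y component: f_2(F) = u*(3*u + 3*v - 1); d F_2 = (1) du + (0) dv
  For the z component: f_3(F) = -4*u*v + 2*v + 6; d F_3 = (6*u + 3*v - 3) du + (3*u) dv
Combining and collecting du, dv coefficients:
  coeff of du: -12*u^2*v + 3*u^2 + 15*u*v + 35*u + 6*v^2 + 12*v - 18
  coeff of dv: 6*u*(2*u^2 - 3*u + 4)
F^* omega = (-12*u^2*v + 3*u^2 + 15*u*v + 35*u + 6*v^2 + 12*v - 18) du + (6*u*(2*u^2 - 3*u + 4)) dv.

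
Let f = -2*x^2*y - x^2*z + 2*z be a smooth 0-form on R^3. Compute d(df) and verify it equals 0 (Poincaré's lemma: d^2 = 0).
d(df) = 0

Step 1: df = sum_i (∂f/∂x_i) dx_i = (2*x*(-2*y - z)) dx + (-2*x^2) dy + (2 - x^2) dz.
Step 2: Apply d again. Using the 1-form formula, the coefficient of dx ∧ dy in d(df) is ∂^2 f/∂x ∂y - ∂^2 f/∂y ∂x = (-4*x) - (-4*x) = 0 (equality of mixed partials for smooth f).
Similarly for dx ∧ dz and dy ∧ dz — all coefficients vanish. So d(df) = 0.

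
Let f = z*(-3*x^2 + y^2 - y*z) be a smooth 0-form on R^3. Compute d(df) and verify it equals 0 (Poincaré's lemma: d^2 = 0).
d(df) = 0

Step 1: df = sum_i (∂f/∂x_i) dx_i = (-6*x*z) dx + (z*(2*y - z)) dy + (-3*x^2 + y^2 - 2*y*z) dz.
Step 2: Apply d again. Using the 1-form formula, the coefficient of dx ∧ dy in d(df) is ∂^2 f/∂x ∂y - ∂^2 f/∂y ∂x = (0) - (0) = 0 (equality of mixed partials for smooth f).
Similarly for dx ∧ dz and dy ∧ dz — all coefficients vanish. So d(df) = 0.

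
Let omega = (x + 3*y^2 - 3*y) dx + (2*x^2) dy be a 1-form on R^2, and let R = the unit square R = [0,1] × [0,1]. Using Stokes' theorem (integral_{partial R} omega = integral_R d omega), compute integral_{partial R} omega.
integral_(partial R) omega = 2

Stokes: integral_partial_R omega = integral_R d omega with d omega = (∂Q/∂x - ∂P/∂y) dx ∧ dy.
  ∂Q/∂x = 4*x
  ∂P/∂y = 6*y - 3
  integrand = ∂Q/∂x - ∂P/∂y = 4*x - 6*y + 3.
Integrating over R: integral_0^1 integral_0^1 (4*x - 6*y + 3) dx dy = 2.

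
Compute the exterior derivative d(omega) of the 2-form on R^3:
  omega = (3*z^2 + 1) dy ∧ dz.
d(omega) = 0

For a 2-form omega = sum_{i<j} g_{ij} dx_i ∧ dx_j, the exterior derivative is
  d(omega) = sum_{i<j} d(g_{ij}) ∧ dx_i ∧ dx_j = sum_{i<j, k} (∂g_{ij}/∂x_k) dx_k ∧ dx_i ∧ dx_j.
Expand each term, using dx_k ∧ dx_i ∧ dx_j = sgn(permutation) dx_{(a)} ∧ dx_{(b)} ∧ dx_{(c)} with (a < b < c) sorted:

Collecting like 3-forms: d(omega) = 0.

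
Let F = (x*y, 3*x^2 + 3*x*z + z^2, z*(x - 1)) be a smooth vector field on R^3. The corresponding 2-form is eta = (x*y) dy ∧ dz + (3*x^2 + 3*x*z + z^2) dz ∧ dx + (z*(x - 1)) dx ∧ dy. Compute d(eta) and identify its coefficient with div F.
d(eta) = (x + y - 1) dx ∧ dy ∧ dz; div F = x + y - 1

For a 2-form in R^3 of the form above, applying d gives a 3-form with coefficient ∂P/∂x + ∂Q/∂y + ∂R/∂z:
  ∂P/∂x = y
  ∂Q/∂y = 0
  ∂R/∂z = x - 1
Sum = x + y - 1, which is exactly div F.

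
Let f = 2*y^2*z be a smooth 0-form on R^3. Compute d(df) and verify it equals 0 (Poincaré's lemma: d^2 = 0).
d(df) = 0

Step 1: df = sum_i (∂f/∂x_i) dx_i = (0) dx + (4*y*z) dy + (2*y^2) dz.
Step 2: Apply d again. Using the 1-form formula, the coefficient of dx ∧ dy in d(df) is ∂^2 f/∂x ∂y - ∂^2 f/∂y ∂x = (0) - (0) = 0 (equality of mixed partials for smooth f).
Similarly for dx ∧ dz and dy ∧ dz — all coefficients vanish. So d(df) = 0.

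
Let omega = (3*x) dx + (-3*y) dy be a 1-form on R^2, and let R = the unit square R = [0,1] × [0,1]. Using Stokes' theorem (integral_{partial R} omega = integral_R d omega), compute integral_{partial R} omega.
integral_(partial R) omega = 0

Stokes: integral_partial_R omega = integral_R d omega with d omega = (∂Q/∂x - ∂P/∂y) dx ∧ dy.
  ∂Q/∂x = 0
  ∂P/∂y = 0
  integrand = ∂Q/∂x - ∂P/∂y = 0.
Integrating over R: integral_0^1 integral_0^1 (0) dx dy = 0.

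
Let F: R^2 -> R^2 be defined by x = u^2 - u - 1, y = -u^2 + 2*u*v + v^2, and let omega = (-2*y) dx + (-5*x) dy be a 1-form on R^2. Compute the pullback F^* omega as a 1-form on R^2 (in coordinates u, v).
F^* omega = (14*u^3 - 18*u^2*v - 12*u^2 - 4*u*v^2 + 14*u*v - 10*u + 2*v^2 + 10*v) du + (-10*u^3 - 10*u^2*v + 10*u^2 + 10*u*v + 10*u + 10*v) dv

Using F^*(f dg) = (f ∘ F) d(g ∘ F), substitute each coordinate x_i by F_i(u, v) in f_i, and replace dx_i by d F_i = (∂F_i/∂u) du + (∂F_i/∂v) dv.
  For the x component: f_1(F) = 2*u^2 - 4*u*v - 2*v^2; d F_1 = (2*u - 1) du + (0) dv
  For the y component: f_2(F) = -5*u^2 + 5*u + 5; d F_2 = (-2*u + 2*v) du + (2*u + 2*v) dv
Combining and collecting du, dv coefficients:
  coeff of du: 14*u^3 - 18*u^2*v - 12*u^2 - 4*u*v^2 + 14*u*v - 10*u + 2*v^2 + 10*v
  coeff of dv: -10*u^3 - 10*u^2*v + 10*u^2 + 10*u*v + 10*u + 10*v
F^* omega = (14*u^3 - 18*u^2*v - 12*u^2 - 4*u*v^2 + 14*u*v - 10*u + 2*v^2 + 10*v) du + (-10*u^3 - 10*u^2*v + 10*u^2 + 10*u*v + 10*u + 10*v) dv.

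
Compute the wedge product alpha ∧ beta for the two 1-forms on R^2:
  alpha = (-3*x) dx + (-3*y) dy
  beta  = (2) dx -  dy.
alpha ∧ beta = (3*x + 6*y) dx ∧ dy

Distribute the wedge, using dx_i ∧ dx_j = -dx_j ∧ dx_i and dx_i ∧ dx_i = 0. For each pair (i, j) with i < j, the coefficient of dx_i ∧ dx_j in alpha ∧ beta is (alpha_i * beta_j - alpha_j * beta_i). Collecting: alpha ∧ beta = (3*x + 6*y) dx ∧ dy.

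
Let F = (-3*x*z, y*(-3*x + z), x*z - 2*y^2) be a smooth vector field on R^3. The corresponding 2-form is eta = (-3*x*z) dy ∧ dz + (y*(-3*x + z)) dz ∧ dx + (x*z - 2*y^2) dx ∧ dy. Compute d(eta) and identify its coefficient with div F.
d(eta) = (-2*x - 2*z) dx ∧ dy ∧ dz; div F = -2*x - 2*z

For a 2-form in R^3 of the form above, applying d gives a 3-form with coefficient ∂P/∂x + ∂Q/∂y + ∂R/∂z:
  ∂P/∂x = -3*z
  ∂Q/∂y = -3*x + z
  ∂R/∂z = x
Sum = -2*x - 2*z, which is exactly div F.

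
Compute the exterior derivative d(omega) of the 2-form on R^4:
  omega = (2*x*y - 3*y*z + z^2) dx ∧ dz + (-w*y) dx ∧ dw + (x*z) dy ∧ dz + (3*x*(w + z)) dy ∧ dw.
d(omega) = (-2*x + 4*z) dx ∧ dy ∧ dz + (4*w + 3*z) dx ∧ dy ∧ dw + (-3*x) dy ∧ dz ∧ dw

For a 2-form omega = sum_{i<j} g_{ij} dx_i ∧ dx_j, the exterior derivative is
  d(omega) = sum_{i<j} d(g_{ij}) ∧ dx_i ∧ dx_j = sum_{i<j, k} (∂g_{ij}/∂x_k) dx_k ∧ dx_i ∧ dx_j.
Expand each term, using dx_k ∧ dx_i ∧ dx_j = sgn(permutation) dx_{(a)} ∧ dx_{(b)} ∧ dx_{(c)} with (a < b < c) sorted:
  d(2*x*y - 3*y*z + z^2) includes (∂/∂y)(2*x*y - 3*y*z + z^2) dy = (2*x - 3*z) dy, which multiplied by dx ∧ dz gives (-2*x + 3*z) dx ∧ dy ∧ dz
  d(-w*y) includes (∂/∂y)(-w*y) dy = (-w) dy, which multiplied by dx ∧ dw gives (w) dx ∧ dy ∧ dw
  d(x*z) includes (∂/∂x)(x*z) dx = (z) dx, which multiplied by dy ∧ dz gives (z) dx ∧ dy ∧ dz
  d(3*x*(w + z)) includes (∂/∂x)(3*x*(w + z)) dx = (3*w + 3*z) dx, which multiplied by dy ∧ dw gives (3*w + 3*z) dx ∧ dy ∧ dw
  d(3*x*(w + z)) includes (∂/∂z)(3*x*(w + z)) dz = (3*x) dz, which multiplied by dy ∧ dw gives (-3*x) dy ∧ dz ∧ dw
Collecting like 3-forms: d(omega) = (-2*x + 4*z) dx ∧ dy ∧ dz + (4*w + 3*z) dx ∧ dy ∧ dw + (-3*x) dy ∧ dz ∧ dw.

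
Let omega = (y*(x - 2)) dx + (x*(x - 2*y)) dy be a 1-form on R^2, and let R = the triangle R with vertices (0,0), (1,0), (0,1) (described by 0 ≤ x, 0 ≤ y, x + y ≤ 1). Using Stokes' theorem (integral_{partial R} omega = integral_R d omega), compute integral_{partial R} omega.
integral_(partial R) omega = 5/6

Stokes: integral_partial_R omega = integral_R d omega with d omega = (∂Q/∂x - ∂P/∂y) dx ∧ dy.
  ∂Q/∂x = 2*x - 2*y
  ∂P/∂y = x - 2
  integrand = ∂Q/∂x - ∂P/∂y = x - 2*y + 2.
Integrating over R: integral_0^1 integral_0^{1-x} (x - 2*y + 2) dy dx = 5/6.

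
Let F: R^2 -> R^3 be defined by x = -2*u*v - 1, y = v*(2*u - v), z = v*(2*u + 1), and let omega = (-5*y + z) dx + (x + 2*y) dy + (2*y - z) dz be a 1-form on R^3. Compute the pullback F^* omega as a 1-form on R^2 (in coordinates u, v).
F^* omega = (2*v*(12*u*v - 9*v^2 - 2*v - 1)) du + (24*u^2*v - 22*u*v^2 - 2*u*v - 2*u + 4*v^3 - 2*v^2 + v) dv

Using F^*(f dg) = (f ∘ F) d(g ∘ F), substitute each coordinate x_i by F_i(u, v) in f_i, and replace dx_i by d F_i = (∂F_i/∂u) du + (∂F_i/∂v) dv.
  For the x component: f_1(F) = v*(-8*u + 5*v + 1); d F_1 = (-2*v) du + (-2*u) dv
  For the y component: f_2(F) = 2*u*v - 2*v^2 - 1; d F_2 = (2*v) du + (2*u - 2*v) dv
  For the z component: f_3(F) = v*(2*u - 2*v - 1); d F_3 = (2*v) du + (2*u + 1) dv
Combining and collecting du, dv coefficients:
  coeff of du: 2*v*(12*u*v - 9*v^2 - 2*v - 1)
  coeff of dv: 24*u^2*v - 22*u*v^2 - 2*u*v - 2*u + 4*v^3 - 2*v^2 + v
F^* omega = (2*v*(12*u*v - 9*v^2 - 2*v - 1)) du + (24*u^2*v - 22*u*v^2 - 2*u*v - 2*u + 4*v^3 - 2*v^2 + v) dv.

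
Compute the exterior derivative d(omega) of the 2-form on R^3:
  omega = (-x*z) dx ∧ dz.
d(omega) = 0

For a 2-form omega = sum_{i<j} g_{ij} dx_i ∧ dx_j, the exterior derivative is
  d(omega) = sum_{i<j} d(g_{ij}) ∧ dx_i ∧ dx_j = sum_{i<j, k} (∂g_{ij}/∂x_k) dx_k ∧ dx_i ∧ dx_j.
Expand each term, using dx_k ∧ dx_i ∧ dx_j = sgn(permutation) dx_{(a)} ∧ dx_{(b)} ∧ dx_{(c)} with (a < b < c) sorted:

Collecting like 3-forms: d(omega) = 0.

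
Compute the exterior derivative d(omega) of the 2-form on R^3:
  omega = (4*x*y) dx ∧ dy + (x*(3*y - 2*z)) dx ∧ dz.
d(omega) = (-3*x) dx ∧ dy ∧ dz

For a 2-form omega = sum_{i<j} g_{ij} dx_i ∧ dx_j, the exterior derivative is
  d(omega) = sum_{i<j} d(g_{ij}) ∧ dx_i ∧ dx_j = sum_{i<j, k} (∂g_{ij}/∂x_k) dx_k ∧ dx_i ∧ dx_j.
Expand each term, using dx_k ∧ dx_i ∧ dx_j = sgn(permutation) dx_{(a)} ∧ dx_{(b)} ∧ dx_{(c)} with (a < b < c) sorted:
  d(x*(3*y - 2*z)) includes (∂/∂y)(x*(3*y - 2*z)) dy = (3*x) dy, which multiplied by dx ∧ dz gives (-3*x) dx ∧ dy ∧ dz
Collecting like 3-forms: d(omega) = (-3*x) dx ∧ dy ∧ dz.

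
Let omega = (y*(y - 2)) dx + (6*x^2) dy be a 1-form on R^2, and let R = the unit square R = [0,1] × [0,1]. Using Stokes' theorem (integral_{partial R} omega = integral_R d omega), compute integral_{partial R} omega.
integral_(partial R) omega = 7

Stokes: integral_partial_R omega = integral_R d omega with d omega = (∂Q/∂x - ∂P/∂y) dx ∧ dy.
  ∂Q/∂x = 12*x
  ∂P/∂y = 2*y - 2
  integrand = ∂Q/∂x - ∂P/∂y = 12*x - 2*y + 2.
Integrating over R: integral_0^1 integral_0^1 (12*x - 2*y + 2) dx dy = 7.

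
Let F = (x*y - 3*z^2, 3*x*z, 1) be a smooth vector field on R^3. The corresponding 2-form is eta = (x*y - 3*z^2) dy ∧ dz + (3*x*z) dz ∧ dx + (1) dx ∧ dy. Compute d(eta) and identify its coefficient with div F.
d(eta) = (y) dx ∧ dy ∧ dz; div F = y

For a 2-form in R^3 of the form above, applying d gives a 3-form with coefficient ∂P/∂x + ∂Q/∂y + ∂R/∂z:
  ∂P/∂x = y
  ∂Q/∂y = 0
  ∂R/∂z = 0
Sum = y, which is exactly div F.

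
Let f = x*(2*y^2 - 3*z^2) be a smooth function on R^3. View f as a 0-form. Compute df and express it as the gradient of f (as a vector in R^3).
df = (2*y^2 - 3*z^2) dx + (4*x*y) dy + (-6*x*z) dz; grad f = (2*y^2 - 3*z^2, 4*x*y, -6*x*z)

For a 0-form f, d f = (∂f/∂x) dx + (∂f/∂y) dy + (∂f/∂z) dz. The components of the vector representation are exactly the entries of grad f in Cartesian coordinates:
  ∂f/∂x = 2*y^2 - 3*z^2
  ∂f/∂y = 4*x*y
  ∂f/∂z = -6*x*z.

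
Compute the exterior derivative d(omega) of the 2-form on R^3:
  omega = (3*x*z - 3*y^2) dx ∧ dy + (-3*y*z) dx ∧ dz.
d(omega) = (3*x + 3*z) dx ∧ dy ∧ dz

For a 2-form omega = sum_{i<j} g_{ij} dx_i ∧ dx_j, the exterior derivative is
  d(omega) = sum_{i<j} d(g_{ij}) ∧ dx_i ∧ dx_j = sum_{i<j, k} (∂g_{ij}/∂x_k) dx_k ∧ dx_i ∧ dx_j.
Expand each term, using dx_k ∧ dx_i ∧ dx_j = sgn(permutation) dx_{(a)} ∧ dx_{(b)} ∧ dx_{(c)} with (a < b < c) sorted:
  d(3*x*z - 3*y^2) includes (∂/∂z)(3*x*z - 3*y^2) dz = (3*x) dz, which multiplied by dx ∧ dy gives (3*x) dx ∧ dy ∧ dz
  d(-3*y*z) includes (∂/∂y)(-3*y*z) dy = (-3*z) dy, which multiplied by dx ∧ dz gives (3*z) dx ∧ dy ∧ dz
Collecting like 3-forms: d(omega) = (3*x + 3*z) dx ∧ dy ∧ dz.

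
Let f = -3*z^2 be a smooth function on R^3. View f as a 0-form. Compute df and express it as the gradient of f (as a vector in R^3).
df = (0) dx + (0) dy + (-6*z) dz; grad f = (0, 0, -6*z)

For a 0-form f, d f = (∂f/∂x) dx + (∂f/∂y) dy + (∂f/∂z) dz. The components of the vector representation are exactly the entries of grad f in Cartesian coordinates:
  ∂f/∂x = 0
  ∂f/∂y = 0
  ∂f/∂z = -6*z.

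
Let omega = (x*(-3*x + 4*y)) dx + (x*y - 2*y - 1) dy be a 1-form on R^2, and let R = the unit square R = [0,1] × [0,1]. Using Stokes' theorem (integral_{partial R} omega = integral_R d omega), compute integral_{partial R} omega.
integral_(partial R) omega = -3/2

Stokes: integral_partial_R omega = integral_R d omega with d omega = (∂Q/∂x - ∂P/∂y) dx ∧ dy.
  ∂Q/∂x = y
  ∂P/∂y = 4*x
  integrand = ∂Q/∂x - ∂P/∂y = -4*x + y.
Integrating over R: integral_0^1 integral_0^1 (-4*x + y) dx dy = -3/2.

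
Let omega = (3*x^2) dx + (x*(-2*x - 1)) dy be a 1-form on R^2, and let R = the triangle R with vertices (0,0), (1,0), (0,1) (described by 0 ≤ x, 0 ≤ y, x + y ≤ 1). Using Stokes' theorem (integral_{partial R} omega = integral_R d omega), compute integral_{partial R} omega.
integral_(partial R) omega = -7/6

Stokes: integral_partial_R omega = integral_R d omega with d omega = (∂Q/∂x - ∂P/∂y) dx ∧ dy.
  ∂Q/∂x = -4*x - 1
  ∂P/∂y = 0
  integrand = ∂Q/∂x - ∂P/∂y = -4*x - 1.
Integrating over R: integral_0^1 integral_0^{1-x} (-4*x - 1) dy dx = -7/6.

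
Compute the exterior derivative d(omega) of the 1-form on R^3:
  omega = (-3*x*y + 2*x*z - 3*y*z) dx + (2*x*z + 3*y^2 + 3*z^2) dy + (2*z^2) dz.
d(omega) = (3*x + 5*z) dx ∧ dy + (-2*x + 3*y) dx ∧ dz + (-2*x - 6*z) dy ∧ dz

For a 1-form omega = sum_i f_i dx_i, the exterior derivative is
  d(omega) = sum_{i < j} (∂f_j/∂x_i - ∂f_i/∂x_j) dx_i ∧ dx_j.
  coefficient of dx ∧ dy: ∂f_2/∂x - ∂f_1/∂y = ∂(2*x*z + 3*y^2 + 3*z^2)/∂x - ∂(-3*x*y + 2*x*z - 3*y*z)/∂y = 3*x + 5*z
  coefficient of dx ∧ dz: ∂f_3/∂x - ∂f_1/∂z = ∂(2*z^2)/∂x - ∂(-3*x*y + 2*x*z - 3*y*z)/∂z = -2*x + 3*y
  coefficient of dy ∧ dz: ∂f_3/∂y - ∂f_2/∂z = ∂(2*z^2)/∂y - ∂(2*x*z + 3*y^2 + 3*z^2)/∂z = -2*x - 6*z
Assembling: d(omega) = (3*x + 5*z) dx ∧ dy + (-2*x + 3*y) dx ∧ dz + (-2*x - 6*z) dy ∧ dz.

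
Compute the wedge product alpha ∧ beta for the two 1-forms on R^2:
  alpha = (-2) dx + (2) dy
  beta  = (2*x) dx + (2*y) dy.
alpha ∧ beta = (-4*x - 4*y) dx ∧ dy

Distribute the wedge, using dx_i ∧ dx_j = -dx_j ∧ dx_i and dx_i ∧ dx_i = 0. For each pair (i, j) with i < j, the coefficient of dx_i ∧ dx_j in alpha ∧ beta is (alpha_i * beta_j - alpha_j * beta_i). Collecting: alpha ∧ beta = (-4*x - 4*y) dx ∧ dy.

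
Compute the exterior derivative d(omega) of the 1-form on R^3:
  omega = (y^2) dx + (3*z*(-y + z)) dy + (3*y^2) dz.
d(omega) = (-2*y) dx ∧ dy + (9*y - 6*z) dy ∧ dz

For a 1-form omega = sum_i f_i dx_i, the exterior derivative is
  d(omega) = sum_{i < j} (∂f_j/∂x_i - ∂f_i/∂x_j) dx_i ∧ dx_j.
  coefficient of dx ∧ dy: ∂f_2/∂x - ∂f_1/∂y = ∂(3*z*(-y + z))/∂x - ∂(y^2)/∂y = -2*y
  coefficient of dy ∧ dz: ∂f_3/∂y - ∂f_2/∂z = ∂(3*y^2)/∂y - ∂(3*z*(-y + z))/∂z = 9*y - 6*z
Assembling: d(omega) = (-2*y) dx ∧ dy + (9*y - 6*z) dy ∧ dz.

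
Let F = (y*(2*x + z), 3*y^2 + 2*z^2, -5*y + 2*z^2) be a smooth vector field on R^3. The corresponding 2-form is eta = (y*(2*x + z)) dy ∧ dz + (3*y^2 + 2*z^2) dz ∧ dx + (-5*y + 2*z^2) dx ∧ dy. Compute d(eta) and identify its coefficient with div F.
d(eta) = (8*y + 4*z) dx ∧ dy ∧ dz; div F = 8*y + 4*z

For a 2-form in R^3 of the form above, applying d gives a 3-form with coefficient ∂P/∂x + ∂Q/∂y + ∂R/∂z:
  ∂P/∂x = 2*y
  ∂Q/∂y = 6*y
  ∂R/∂z = 4*z
Sum = 8*y + 4*z, which is exactly div F.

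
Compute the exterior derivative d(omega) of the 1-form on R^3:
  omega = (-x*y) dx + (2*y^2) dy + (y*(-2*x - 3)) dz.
d(omega) = (x) dx ∧ dy + (-2*y) dx ∧ dz + (-2*x - 3) dy ∧ dz

For a 1-form omega = sum_i f_i dx_i, the exterior derivative is
  d(omega) = sum_{i < j} (∂f_j/∂x_i - ∂f_i/∂x_j) dx_i ∧ dx_j.
  coefficient of dx ∧ dy: ∂f_2/∂x - ∂f_1/∂y = ∂(2*y^2)/∂x - ∂(-x*y)/∂y = x
  coefficient of dx ∧ dz: ∂f_3/∂x - ∂f_1/∂z = ∂(y*(-2*x - 3))/∂x - ∂(-x*y)/∂z = -2*y
  coefficient of dy ∧ dz: ∂f_3/∂y - ∂f_2/∂z = ∂(y*(-2*x - 3))/∂y - ∂(2*y^2)/∂z = -2*x - 3
Assembling: d(omega) = (x) dx ∧ dy + (-2*y) dx ∧ dz + (-2*x - 3) dy ∧ dz.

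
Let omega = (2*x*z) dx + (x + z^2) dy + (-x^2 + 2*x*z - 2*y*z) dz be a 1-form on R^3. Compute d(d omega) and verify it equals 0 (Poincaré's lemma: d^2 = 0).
d(d omega) = 0

Step 1: d omega = sum_{i<j} (∂f_j/∂x_i - ∂f_i/∂x_j) dx_i ∧ dx_j:
  coeff of dx ∧ dy: 1
  coeff of dx ∧ dz: -4*x + 2*z
  coeff of dy ∧ dz: -4*z
Step 2: Apply d again to each 2-form coefficient. The only possible 3-form in R^3 is dx ∧ dy ∧ dz, with coefficient
  ∂(coeff of dy∧dz)/∂x - ∂(coeff of dx∧dz)/∂y + ∂(coeff of dx∧dy)/∂z
  = ∂/∂x (-4*z) - ∂/∂y (-4*x + 2*z) + ∂/∂z (1).
Each of these terms simplifies to sums of mixed partials that cancel in pairs. The result is 0 (by equality of mixed partials for smooth functions — Schwarz / Clairaut).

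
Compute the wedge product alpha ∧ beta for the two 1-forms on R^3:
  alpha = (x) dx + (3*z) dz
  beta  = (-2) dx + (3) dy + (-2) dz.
alpha ∧ beta = (3*x) dx ∧ dy + (-2*x + 6*z) dx ∧ dz + (-9*z) dy ∧ dz

Distribute the wedge, using dx_i ∧ dx_j = -dx_j ∧ dx_i and dx_i ∧ dx_i = 0. For each pair (i, j) with i < j, the coefficient of dx_i ∧ dx_j in alpha ∧ beta is (alpha_i * beta_j - alpha_j * beta_i). Collecting: alpha ∧ beta = (3*x) dx ∧ dy + (-2*x + 6*z) dx ∧ dz + (-9*z) dy ∧ dz.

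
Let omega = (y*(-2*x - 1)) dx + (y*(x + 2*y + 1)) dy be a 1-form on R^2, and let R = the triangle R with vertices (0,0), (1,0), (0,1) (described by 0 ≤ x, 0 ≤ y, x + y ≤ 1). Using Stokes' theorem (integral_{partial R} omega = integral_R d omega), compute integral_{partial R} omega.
integral_(partial R) omega = 1

Stokes: integral_partial_R omega = integral_R d omega with d omega = (∂Q/∂x - ∂P/∂y) dx ∧ dy.
  ∂Q/∂x = y
  ∂P/∂y = -2*x - 1
  integrand = ∂Q/∂x - ∂P/∂y = 2*x + y + 1.
Integrating over R: integral_0^1 integral_0^{1-x} (2*x + y + 1) dy dx = 1.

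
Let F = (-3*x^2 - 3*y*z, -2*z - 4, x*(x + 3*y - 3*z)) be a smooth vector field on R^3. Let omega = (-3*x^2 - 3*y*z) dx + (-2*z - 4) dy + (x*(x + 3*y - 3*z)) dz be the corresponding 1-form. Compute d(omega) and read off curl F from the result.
d(omega) = (3*x + 2) dy ∧ dz + (-2*x - 6*y + 3*z) dz ∧ dx + (3*z) dx ∧ dy; curl F = (3*x + 2, -2*x - 6*y + 3*z, 3*z)

d omega = sum_{i<j} (∂f_j/∂x_i - ∂f_i/∂x_j) dx_i ∧ dx_j. Under the identification (dy ∧ dz, dz ∧ dx, dx ∧ dy) ↔ (e_x, e_y, e_z), the coefficients are exactly the components of curl F. Compute:
  ∂R/∂y - ∂Q/∂z = (3*x) - (-2) = 3*x + 2
  ∂P/∂z - ∂R/∂x = (-3*y) - (2*x + 3*y - 3*z) = -2*x - 6*y + 3*z
  ∂Q/∂x - ∂P/∂y = (0) - (-3*z) = 3*z.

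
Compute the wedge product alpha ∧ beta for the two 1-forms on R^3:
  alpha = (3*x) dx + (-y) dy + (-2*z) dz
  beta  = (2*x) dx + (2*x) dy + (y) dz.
alpha ∧ beta = (2*x*(3*x + y)) dx ∧ dy + (x*(3*y + 4*z)) dx ∧ dz + (4*x*z - y^2) dy ∧ dz

Distribute the wedge, using dx_i ∧ dx_j = -dx_j ∧ dx_i and dx_i ∧ dx_i = 0. For each pair (i, j) with i < j, the coefficient of dx_i ∧ dx_j in alpha ∧ beta is (alpha_i * beta_j - alpha_j * beta_i). Collecting: alpha ∧ beta = (2*x*(3*x + y)) dx ∧ dy + (x*(3*y + 4*z)) dx ∧ dz + (4*x*z - y^2) dy ∧ dz.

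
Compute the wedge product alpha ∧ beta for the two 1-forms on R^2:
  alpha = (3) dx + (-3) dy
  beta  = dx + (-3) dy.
alpha ∧ beta = (-6) dx ∧ dy

Distribute the wedge, using dx_i ∧ dx_j = -dx_j ∧ dx_i and dx_i ∧ dx_i = 0. For each pair (i, j) with i < j, the coefficient of dx_i ∧ dx_j in alpha ∧ beta is (alpha_i * beta_j - alpha_j * beta_i). Collecting: alpha ∧ beta = (-6) dx ∧ dy.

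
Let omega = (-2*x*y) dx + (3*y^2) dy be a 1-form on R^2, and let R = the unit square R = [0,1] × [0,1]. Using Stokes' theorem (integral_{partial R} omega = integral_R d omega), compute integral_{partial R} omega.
integral_(partial R) omega = 1

Stokes: integral_partial_R omega = integral_R d omega with d omega = (∂Q/∂x - ∂P/∂y) dx ∧ dy.
  ∂Q/∂x = 0
  ∂P/∂y = -2*x
  integrand = ∂Q/∂x - ∂P/∂y = 2*x.
Integrating over R: integral_0^1 integral_0^1 (2*x) dx dy = 1.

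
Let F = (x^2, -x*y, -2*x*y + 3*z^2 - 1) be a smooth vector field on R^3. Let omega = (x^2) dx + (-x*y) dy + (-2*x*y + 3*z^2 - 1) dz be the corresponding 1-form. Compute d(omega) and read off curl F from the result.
d(omega) = (-2*x) dy ∧ dz + (2*y) dz ∧ dx + (-y) dx ∧ dy; curl F = (-2*x, 2*y, -y)

d omega = sum_{i<j} (∂f_j/∂x_i - ∂f_i/∂x_j) dx_i ∧ dx_j. Under the identification (dy ∧ dz, dz ∧ dx, dx ∧ dy) ↔ (e_x, e_y, e_z), the coefficients are exactly the components of curl F. Compute:
  ∂R/∂y - ∂Q/∂z = (-2*x) - (0) = -2*x
  ∂P/∂z - ∂R/∂x = (0) - (-2*y) = 2*y
  ∂Q/∂x - ∂P/∂y = (-y) - (0) = -y.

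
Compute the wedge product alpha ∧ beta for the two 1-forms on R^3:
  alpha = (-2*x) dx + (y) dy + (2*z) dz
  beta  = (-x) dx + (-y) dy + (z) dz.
alpha ∧ beta = (3*x*y) dx ∧ dy + (3*y*z) dy ∧ dz

Distribute the wedge, using dx_i ∧ dx_j = -dx_j ∧ dx_i and dx_i ∧ dx_i = 0. For each pair (i, j) with i < j, the coefficient of dx_i ∧ dx_j in alpha ∧ beta is (alpha_i * beta_j - alpha_j * beta_i). Collecting: alpha ∧ beta = (3*x*y) dx ∧ dy + (3*y*z) dy ∧ dz.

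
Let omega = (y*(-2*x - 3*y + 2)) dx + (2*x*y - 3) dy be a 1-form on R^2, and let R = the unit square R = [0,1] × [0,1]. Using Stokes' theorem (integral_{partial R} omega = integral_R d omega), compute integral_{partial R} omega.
integral_(partial R) omega = 3

Stokes: integral_partial_R omega = integral_R d omega with d omega = (∂Q/∂x - ∂P/∂y) dx ∧ dy.
  ∂Q/∂x = 2*y
  ∂P/∂y = -2*x - 6*y + 2
  integrand = ∂Q/∂x - ∂P/∂y = 2*x + 8*y - 2.
Integrating over R: integral_0^1 integral_0^1 (2*x + 8*y - 2) dx dy = 3.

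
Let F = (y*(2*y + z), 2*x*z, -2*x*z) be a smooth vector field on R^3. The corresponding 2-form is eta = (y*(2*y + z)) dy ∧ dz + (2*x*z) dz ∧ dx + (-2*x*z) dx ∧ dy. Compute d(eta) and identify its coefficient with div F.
d(eta) = (-2*x) dx ∧ dy ∧ dz; div F = -2*x

For a 2-form in R^3 of the form above, applying d gives a 3-form with coefficient ∂P/∂x + ∂Q/∂y + ∂R/∂z:
  ∂P/∂x = 0
  ∂Q/∂y = 0
  ∂R/∂z = -2*x
Sum = -2*x, which is exactly div F.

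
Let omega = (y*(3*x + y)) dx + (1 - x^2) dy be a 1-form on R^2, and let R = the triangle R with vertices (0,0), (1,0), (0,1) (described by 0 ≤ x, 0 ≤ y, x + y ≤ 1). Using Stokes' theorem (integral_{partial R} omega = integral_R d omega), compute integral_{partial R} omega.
integral_(partial R) omega = -7/6

Stokes: integral_partial_R omega = integral_R d omega with d omega = (∂Q/∂x - ∂P/∂y) dx ∧ dy.
  ∂Q/∂x = -2*x
  ∂P/∂y = 3*x + 2*y
  integrand = ∂Q/∂x - ∂P/∂y = -5*x - 2*y.
Integrating over R: integral_0^1 integral_0^{1-x} (-5*x - 2*y) dy dx = -7/6.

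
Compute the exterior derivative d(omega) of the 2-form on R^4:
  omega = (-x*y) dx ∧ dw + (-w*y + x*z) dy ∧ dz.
d(omega) = (x) dx ∧ dy ∧ dw + (z) dx ∧ dy ∧ dz + (-y) dy ∧ dz ∧ dw

For a 2-form omega = sum_{i<j} g_{ij} dx_i ∧ dx_j, the exterior derivative is
  d(omega) = sum_{i<j} d(g_{ij}) ∧ dx_i ∧ dx_j = sum_{i<j, k} (∂g_{ij}/∂x_k) dx_k ∧ dx_i ∧ dx_j.
Expand each term, using dx_k ∧ dx_i ∧ dx_j = sgn(permutation) dx_{(a)} ∧ dx_{(b)} ∧ dx_{(c)} with (a < b < c) sorted:
  d(-x*y) includes (∂/∂y)(-x*y) dy = (-x) dy, which multiplied by dx ∧ dw gives (x) dx ∧ dy ∧ dw
  d(-w*y + x*z) includes (∂/∂x)(-w*y + x*z) dx = (z) dx, which multiplied by dy ∧ dz gives (z) dx ∧ dy ∧ dz
  d(-w*y + x*z) includes (∂/∂w)(-w*y + x*z) dw = (-y) dw, which multiplied by dy ∧ dz gives (-y) dy ∧ dz ∧ dw
Collecting like 3-forms: d(omega) = (x) dx ∧ dy ∧ dw + (z) dx ∧ dy ∧ dz + (-y) dy ∧ dz ∧ dw.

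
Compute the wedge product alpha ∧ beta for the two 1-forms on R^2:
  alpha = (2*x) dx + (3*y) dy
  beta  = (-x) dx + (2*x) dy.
alpha ∧ beta = (x*(4*x + 3*y)) dx ∧ dy

Distribute the wedge, using dx_i ∧ dx_j = -dx_j ∧ dx_i and dx_i ∧ dx_i = 0. For each pair (i, j) with i < j, the coefficient of dx_i ∧ dx_j in alpha ∧ beta is (alpha_i * beta_j - alpha_j * beta_i). Collecting: alpha ∧ beta = (x*(4*x + 3*y)) dx ∧ dy.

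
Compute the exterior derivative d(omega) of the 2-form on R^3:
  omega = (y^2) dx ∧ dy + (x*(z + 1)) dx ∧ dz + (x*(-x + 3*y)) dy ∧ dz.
d(omega) = (-2*x + 3*y) dx ∧ dy ∧ dz

For a 2-form omega = sum_{i<j} g_{ij} dx_i ∧ dx_j, the exterior derivative is
  d(omega) = sum_{i<j} d(g_{ij}) ∧ dx_i ∧ dx_j = sum_{i<j, k} (∂g_{ij}/∂x_k) dx_k ∧ dx_i ∧ dx_j.
Expand each term, using dx_k ∧ dx_i ∧ dx_j = sgn(permutation) dx_{(a)} ∧ dx_{(b)} ∧ dx_{(c)} with (a < b < c) sorted:
  d(x*(-x + 3*y)) includes (∂/∂x)(x*(-x + 3*y)) dx = (-2*x + 3*y) dx, which multiplied by dy ∧ dz gives (-2*x + 3*y) dx ∧ dy ∧ dz
Collecting like 3-forms: d(omega) = (-2*x + 3*y) dx ∧ dy ∧ dz.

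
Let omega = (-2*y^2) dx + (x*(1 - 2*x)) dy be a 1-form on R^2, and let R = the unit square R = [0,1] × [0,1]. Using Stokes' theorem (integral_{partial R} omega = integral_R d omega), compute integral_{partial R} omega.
integral_(partial R) omega = 1

Stokes: integral_partial_R omega = integral_R d omega with d omega = (∂Q/∂x - ∂P/∂y) dx ∧ dy.
  ∂Q/∂x = 1 - 4*x
  ∂P/∂y = -4*y
  integrand = ∂Q/∂x - ∂P/∂y = -4*x + 4*y + 1.
Integrating over R: integral_0^1 integral_0^1 (-4*x + 4*y + 1) dx dy = 1.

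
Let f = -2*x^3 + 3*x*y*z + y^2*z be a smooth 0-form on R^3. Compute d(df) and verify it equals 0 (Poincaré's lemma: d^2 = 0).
d(df) = 0

Step 1: df = sum_i (∂f/∂x_i) dx_i = (-6*x^2 + 3*y*z) dx + (z*(3*x + 2*y)) dy + (y*(3*x + y)) dz.
Step 2: Apply d again. Using the 1-form formula, the coefficient of dx ∧ dy in d(df) is ∂^2 f/∂x ∂y - ∂^2 f/∂y ∂x = (3*z) - (3*z) = 0 (equality of mixed partials for smooth f).
Similarly for dx ∧ dz and dy ∧ dz — all coefficients vanish. So d(df) = 0.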